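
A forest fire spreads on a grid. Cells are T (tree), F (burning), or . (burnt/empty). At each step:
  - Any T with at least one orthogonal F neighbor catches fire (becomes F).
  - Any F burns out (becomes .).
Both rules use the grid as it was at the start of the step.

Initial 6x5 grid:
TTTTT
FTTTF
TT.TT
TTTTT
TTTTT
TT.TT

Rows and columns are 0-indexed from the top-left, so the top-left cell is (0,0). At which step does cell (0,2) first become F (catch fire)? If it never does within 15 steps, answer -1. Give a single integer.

Step 1: cell (0,2)='T' (+6 fires, +2 burnt)
Step 2: cell (0,2)='T' (+7 fires, +6 burnt)
Step 3: cell (0,2)='F' (+5 fires, +7 burnt)
  -> target ignites at step 3
Step 4: cell (0,2)='.' (+5 fires, +5 burnt)
Step 5: cell (0,2)='.' (+3 fires, +5 burnt)
Step 6: cell (0,2)='.' (+0 fires, +3 burnt)
  fire out at step 6

3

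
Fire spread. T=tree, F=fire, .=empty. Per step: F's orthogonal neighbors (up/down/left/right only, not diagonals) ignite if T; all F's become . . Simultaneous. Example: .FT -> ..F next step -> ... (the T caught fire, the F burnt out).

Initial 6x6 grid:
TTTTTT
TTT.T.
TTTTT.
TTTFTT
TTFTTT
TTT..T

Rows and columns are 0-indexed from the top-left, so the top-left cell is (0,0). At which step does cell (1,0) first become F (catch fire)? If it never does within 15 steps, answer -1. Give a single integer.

Step 1: cell (1,0)='T' (+6 fires, +2 burnt)
Step 2: cell (1,0)='T' (+7 fires, +6 burnt)
Step 3: cell (1,0)='T' (+6 fires, +7 burnt)
Step 4: cell (1,0)='T' (+5 fires, +6 burnt)
Step 5: cell (1,0)='F' (+4 fires, +5 burnt)
  -> target ignites at step 5
Step 6: cell (1,0)='.' (+1 fires, +4 burnt)
Step 7: cell (1,0)='.' (+0 fires, +1 burnt)
  fire out at step 7

5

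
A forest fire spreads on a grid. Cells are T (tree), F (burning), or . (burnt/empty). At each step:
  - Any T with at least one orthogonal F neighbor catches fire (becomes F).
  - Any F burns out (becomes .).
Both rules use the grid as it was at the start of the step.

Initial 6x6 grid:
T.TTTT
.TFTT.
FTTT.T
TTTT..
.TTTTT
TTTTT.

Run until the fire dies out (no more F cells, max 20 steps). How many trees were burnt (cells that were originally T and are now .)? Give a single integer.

Answer: 24

Derivation:
Step 1: +6 fires, +2 burnt (F count now 6)
Step 2: +5 fires, +6 burnt (F count now 5)
Step 3: +4 fires, +5 burnt (F count now 4)
Step 4: +4 fires, +4 burnt (F count now 4)
Step 5: +3 fires, +4 burnt (F count now 3)
Step 6: +2 fires, +3 burnt (F count now 2)
Step 7: +0 fires, +2 burnt (F count now 0)
Fire out after step 7
Initially T: 26, now '.': 34
Total burnt (originally-T cells now '.'): 24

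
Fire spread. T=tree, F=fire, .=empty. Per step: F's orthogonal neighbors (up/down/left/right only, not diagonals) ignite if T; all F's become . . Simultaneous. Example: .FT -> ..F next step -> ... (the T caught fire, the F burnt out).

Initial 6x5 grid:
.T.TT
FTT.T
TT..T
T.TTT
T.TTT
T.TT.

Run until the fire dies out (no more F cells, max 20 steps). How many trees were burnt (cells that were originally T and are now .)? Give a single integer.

Step 1: +2 fires, +1 burnt (F count now 2)
Step 2: +4 fires, +2 burnt (F count now 4)
Step 3: +1 fires, +4 burnt (F count now 1)
Step 4: +1 fires, +1 burnt (F count now 1)
Step 5: +0 fires, +1 burnt (F count now 0)
Fire out after step 5
Initially T: 20, now '.': 18
Total burnt (originally-T cells now '.'): 8

Answer: 8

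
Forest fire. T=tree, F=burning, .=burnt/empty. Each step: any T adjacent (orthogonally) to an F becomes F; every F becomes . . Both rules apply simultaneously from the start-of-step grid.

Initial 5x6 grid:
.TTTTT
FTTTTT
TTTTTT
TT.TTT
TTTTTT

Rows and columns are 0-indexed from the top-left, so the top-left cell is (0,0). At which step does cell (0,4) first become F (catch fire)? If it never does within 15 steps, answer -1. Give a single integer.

Step 1: cell (0,4)='T' (+2 fires, +1 burnt)
Step 2: cell (0,4)='T' (+4 fires, +2 burnt)
Step 3: cell (0,4)='T' (+5 fires, +4 burnt)
Step 4: cell (0,4)='T' (+4 fires, +5 burnt)
Step 5: cell (0,4)='F' (+5 fires, +4 burnt)
  -> target ignites at step 5
Step 6: cell (0,4)='.' (+4 fires, +5 burnt)
Step 7: cell (0,4)='.' (+2 fires, +4 burnt)
Step 8: cell (0,4)='.' (+1 fires, +2 burnt)
Step 9: cell (0,4)='.' (+0 fires, +1 burnt)
  fire out at step 9

5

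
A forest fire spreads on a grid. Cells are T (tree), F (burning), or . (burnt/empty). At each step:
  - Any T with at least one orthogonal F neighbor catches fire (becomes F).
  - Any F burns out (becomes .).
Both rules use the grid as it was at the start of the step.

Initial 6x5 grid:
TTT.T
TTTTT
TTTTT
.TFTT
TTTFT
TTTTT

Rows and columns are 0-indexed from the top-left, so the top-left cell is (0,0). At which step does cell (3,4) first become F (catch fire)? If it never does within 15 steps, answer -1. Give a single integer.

Step 1: cell (3,4)='T' (+6 fires, +2 burnt)
Step 2: cell (3,4)='F' (+7 fires, +6 burnt)
  -> target ignites at step 2
Step 3: cell (3,4)='.' (+7 fires, +7 burnt)
Step 4: cell (3,4)='.' (+4 fires, +7 burnt)
Step 5: cell (3,4)='.' (+2 fires, +4 burnt)
Step 6: cell (3,4)='.' (+0 fires, +2 burnt)
  fire out at step 6

2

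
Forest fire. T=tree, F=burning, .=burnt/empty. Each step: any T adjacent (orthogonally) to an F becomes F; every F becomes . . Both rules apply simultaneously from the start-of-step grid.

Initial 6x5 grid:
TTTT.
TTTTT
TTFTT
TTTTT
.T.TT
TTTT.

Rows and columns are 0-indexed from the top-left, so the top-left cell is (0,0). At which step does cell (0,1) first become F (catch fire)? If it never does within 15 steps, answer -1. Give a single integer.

Step 1: cell (0,1)='T' (+4 fires, +1 burnt)
Step 2: cell (0,1)='T' (+7 fires, +4 burnt)
Step 3: cell (0,1)='F' (+8 fires, +7 burnt)
  -> target ignites at step 3
Step 4: cell (0,1)='.' (+4 fires, +8 burnt)
Step 5: cell (0,1)='.' (+2 fires, +4 burnt)
Step 6: cell (0,1)='.' (+0 fires, +2 burnt)
  fire out at step 6

3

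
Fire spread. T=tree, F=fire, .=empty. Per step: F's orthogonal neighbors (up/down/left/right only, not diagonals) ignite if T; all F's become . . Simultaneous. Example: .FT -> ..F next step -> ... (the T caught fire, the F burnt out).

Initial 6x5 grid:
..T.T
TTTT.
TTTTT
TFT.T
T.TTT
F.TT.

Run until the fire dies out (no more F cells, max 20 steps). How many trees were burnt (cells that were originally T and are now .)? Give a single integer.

Step 1: +4 fires, +2 burnt (F count now 4)
Step 2: +4 fires, +4 burnt (F count now 4)
Step 3: +5 fires, +4 burnt (F count now 5)
Step 4: +5 fires, +5 burnt (F count now 5)
Step 5: +1 fires, +5 burnt (F count now 1)
Step 6: +0 fires, +1 burnt (F count now 0)
Fire out after step 6
Initially T: 20, now '.': 29
Total burnt (originally-T cells now '.'): 19

Answer: 19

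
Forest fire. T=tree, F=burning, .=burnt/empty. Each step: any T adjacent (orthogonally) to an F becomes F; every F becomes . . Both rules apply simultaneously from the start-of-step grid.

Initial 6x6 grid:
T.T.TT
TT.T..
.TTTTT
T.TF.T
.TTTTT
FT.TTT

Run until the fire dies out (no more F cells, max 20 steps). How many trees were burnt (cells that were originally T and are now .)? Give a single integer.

Step 1: +4 fires, +2 burnt (F count now 4)
Step 2: +7 fires, +4 burnt (F count now 7)
Step 3: +4 fires, +7 burnt (F count now 4)
Step 4: +3 fires, +4 burnt (F count now 3)
Step 5: +1 fires, +3 burnt (F count now 1)
Step 6: +1 fires, +1 burnt (F count now 1)
Step 7: +0 fires, +1 burnt (F count now 0)
Fire out after step 7
Initially T: 24, now '.': 32
Total burnt (originally-T cells now '.'): 20

Answer: 20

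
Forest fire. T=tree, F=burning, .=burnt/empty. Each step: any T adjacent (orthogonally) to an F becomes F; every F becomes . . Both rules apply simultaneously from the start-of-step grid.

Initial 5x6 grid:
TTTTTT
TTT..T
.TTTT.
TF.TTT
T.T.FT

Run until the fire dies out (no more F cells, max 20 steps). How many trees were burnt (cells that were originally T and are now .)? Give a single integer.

Step 1: +4 fires, +2 burnt (F count now 4)
Step 2: +6 fires, +4 burnt (F count now 6)
Step 3: +4 fires, +6 burnt (F count now 4)
Step 4: +2 fires, +4 burnt (F count now 2)
Step 5: +1 fires, +2 burnt (F count now 1)
Step 6: +1 fires, +1 burnt (F count now 1)
Step 7: +1 fires, +1 burnt (F count now 1)
Step 8: +1 fires, +1 burnt (F count now 1)
Step 9: +0 fires, +1 burnt (F count now 0)
Fire out after step 9
Initially T: 21, now '.': 29
Total burnt (originally-T cells now '.'): 20

Answer: 20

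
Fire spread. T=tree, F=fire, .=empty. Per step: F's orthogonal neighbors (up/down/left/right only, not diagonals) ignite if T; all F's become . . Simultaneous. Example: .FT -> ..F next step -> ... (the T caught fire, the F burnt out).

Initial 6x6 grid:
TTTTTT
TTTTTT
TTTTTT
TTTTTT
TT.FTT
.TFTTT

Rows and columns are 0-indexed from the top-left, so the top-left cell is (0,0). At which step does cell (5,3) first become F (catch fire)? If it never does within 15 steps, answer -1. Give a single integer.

Step 1: cell (5,3)='F' (+4 fires, +2 burnt)
  -> target ignites at step 1
Step 2: cell (5,3)='.' (+6 fires, +4 burnt)
Step 3: cell (5,3)='.' (+7 fires, +6 burnt)
Step 4: cell (5,3)='.' (+6 fires, +7 burnt)
Step 5: cell (5,3)='.' (+5 fires, +6 burnt)
Step 6: cell (5,3)='.' (+3 fires, +5 burnt)
Step 7: cell (5,3)='.' (+1 fires, +3 burnt)
Step 8: cell (5,3)='.' (+0 fires, +1 burnt)
  fire out at step 8

1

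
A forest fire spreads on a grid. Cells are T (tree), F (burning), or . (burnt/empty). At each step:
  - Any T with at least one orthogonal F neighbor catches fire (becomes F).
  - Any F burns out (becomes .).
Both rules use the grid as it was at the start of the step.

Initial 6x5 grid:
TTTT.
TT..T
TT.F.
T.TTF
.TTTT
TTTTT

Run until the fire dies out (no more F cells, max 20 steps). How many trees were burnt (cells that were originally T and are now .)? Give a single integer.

Step 1: +2 fires, +2 burnt (F count now 2)
Step 2: +3 fires, +2 burnt (F count now 3)
Step 3: +2 fires, +3 burnt (F count now 2)
Step 4: +2 fires, +2 burnt (F count now 2)
Step 5: +1 fires, +2 burnt (F count now 1)
Step 6: +1 fires, +1 burnt (F count now 1)
Step 7: +0 fires, +1 burnt (F count now 0)
Fire out after step 7
Initially T: 21, now '.': 20
Total burnt (originally-T cells now '.'): 11

Answer: 11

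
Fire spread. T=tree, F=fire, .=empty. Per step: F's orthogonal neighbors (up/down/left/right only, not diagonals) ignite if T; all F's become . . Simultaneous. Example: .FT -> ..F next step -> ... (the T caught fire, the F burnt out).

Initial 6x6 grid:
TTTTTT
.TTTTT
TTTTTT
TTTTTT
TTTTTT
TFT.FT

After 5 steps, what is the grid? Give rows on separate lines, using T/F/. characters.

Step 1: 5 trees catch fire, 2 burn out
  TTTTTT
  .TTTTT
  TTTTTT
  TTTTTT
  TFTTFT
  F.F..F
Step 2: 6 trees catch fire, 5 burn out
  TTTTTT
  .TTTTT
  TTTTTT
  TFTTFT
  F.FF.F
  ......
Step 3: 6 trees catch fire, 6 burn out
  TTTTTT
  .TTTTT
  TFTTFT
  F.FF.F
  ......
  ......
Step 4: 6 trees catch fire, 6 burn out
  TTTTTT
  .FTTFT
  F.FF.F
  ......
  ......
  ......
Step 5: 5 trees catch fire, 6 burn out
  TFTTFT
  ..FF.F
  ......
  ......
  ......
  ......

TFTTFT
..FF.F
......
......
......
......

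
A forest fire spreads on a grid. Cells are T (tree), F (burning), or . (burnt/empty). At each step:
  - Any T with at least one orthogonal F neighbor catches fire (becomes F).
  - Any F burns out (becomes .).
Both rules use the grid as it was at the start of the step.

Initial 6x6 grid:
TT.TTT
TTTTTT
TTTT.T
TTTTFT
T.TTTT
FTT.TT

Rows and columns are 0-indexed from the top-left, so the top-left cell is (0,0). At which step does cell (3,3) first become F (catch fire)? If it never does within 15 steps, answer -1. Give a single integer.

Step 1: cell (3,3)='F' (+5 fires, +2 burnt)
  -> target ignites at step 1
Step 2: cell (3,3)='.' (+8 fires, +5 burnt)
Step 3: cell (3,3)='.' (+7 fires, +8 burnt)
Step 4: cell (3,3)='.' (+6 fires, +7 burnt)
Step 5: cell (3,3)='.' (+3 fires, +6 burnt)
Step 6: cell (3,3)='.' (+1 fires, +3 burnt)
Step 7: cell (3,3)='.' (+0 fires, +1 burnt)
  fire out at step 7

1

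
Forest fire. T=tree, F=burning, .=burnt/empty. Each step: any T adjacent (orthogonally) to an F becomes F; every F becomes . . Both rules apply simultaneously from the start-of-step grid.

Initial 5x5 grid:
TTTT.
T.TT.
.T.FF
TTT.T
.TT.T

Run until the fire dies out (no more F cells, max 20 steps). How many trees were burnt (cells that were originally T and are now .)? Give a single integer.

Step 1: +2 fires, +2 burnt (F count now 2)
Step 2: +3 fires, +2 burnt (F count now 3)
Step 3: +1 fires, +3 burnt (F count now 1)
Step 4: +1 fires, +1 burnt (F count now 1)
Step 5: +1 fires, +1 burnt (F count now 1)
Step 6: +1 fires, +1 burnt (F count now 1)
Step 7: +0 fires, +1 burnt (F count now 0)
Fire out after step 7
Initially T: 15, now '.': 19
Total burnt (originally-T cells now '.'): 9

Answer: 9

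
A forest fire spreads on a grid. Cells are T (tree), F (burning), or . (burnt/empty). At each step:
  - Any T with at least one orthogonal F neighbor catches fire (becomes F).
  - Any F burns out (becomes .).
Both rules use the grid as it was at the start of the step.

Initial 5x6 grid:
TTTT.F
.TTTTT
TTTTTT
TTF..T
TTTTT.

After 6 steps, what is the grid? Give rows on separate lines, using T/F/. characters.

Step 1: 4 trees catch fire, 2 burn out
  TTTT..
  .TTTTF
  TTFTTT
  TF...T
  TTFTT.
Step 2: 8 trees catch fire, 4 burn out
  TTTT..
  .TFTF.
  TF.FTF
  F....T
  TF.FT.
Step 3: 8 trees catch fire, 8 burn out
  TTFT..
  .F.F..
  F...F.
  .....F
  F...F.
Step 4: 2 trees catch fire, 8 burn out
  TF.F..
  ......
  ......
  ......
  ......
Step 5: 1 trees catch fire, 2 burn out
  F.....
  ......
  ......
  ......
  ......
Step 6: 0 trees catch fire, 1 burn out
  ......
  ......
  ......
  ......
  ......

......
......
......
......
......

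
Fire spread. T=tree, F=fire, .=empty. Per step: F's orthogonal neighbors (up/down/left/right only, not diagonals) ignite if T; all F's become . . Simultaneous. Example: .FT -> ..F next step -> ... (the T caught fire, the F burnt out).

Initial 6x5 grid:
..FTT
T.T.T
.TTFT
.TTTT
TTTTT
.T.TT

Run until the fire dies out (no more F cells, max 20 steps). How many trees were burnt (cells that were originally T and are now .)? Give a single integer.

Answer: 19

Derivation:
Step 1: +5 fires, +2 burnt (F count now 5)
Step 2: +6 fires, +5 burnt (F count now 6)
Step 3: +4 fires, +6 burnt (F count now 4)
Step 4: +2 fires, +4 burnt (F count now 2)
Step 5: +2 fires, +2 burnt (F count now 2)
Step 6: +0 fires, +2 burnt (F count now 0)
Fire out after step 6
Initially T: 20, now '.': 29
Total burnt (originally-T cells now '.'): 19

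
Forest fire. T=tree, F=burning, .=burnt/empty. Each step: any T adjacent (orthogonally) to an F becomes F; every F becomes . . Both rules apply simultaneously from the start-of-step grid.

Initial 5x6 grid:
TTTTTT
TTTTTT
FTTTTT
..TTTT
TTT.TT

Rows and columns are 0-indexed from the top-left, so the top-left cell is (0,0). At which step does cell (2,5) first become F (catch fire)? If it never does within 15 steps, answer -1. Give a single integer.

Step 1: cell (2,5)='T' (+2 fires, +1 burnt)
Step 2: cell (2,5)='T' (+3 fires, +2 burnt)
Step 3: cell (2,5)='T' (+4 fires, +3 burnt)
Step 4: cell (2,5)='T' (+5 fires, +4 burnt)
Step 5: cell (2,5)='F' (+5 fires, +5 burnt)
  -> target ignites at step 5
Step 6: cell (2,5)='.' (+5 fires, +5 burnt)
Step 7: cell (2,5)='.' (+2 fires, +5 burnt)
Step 8: cell (2,5)='.' (+0 fires, +2 burnt)
  fire out at step 8

5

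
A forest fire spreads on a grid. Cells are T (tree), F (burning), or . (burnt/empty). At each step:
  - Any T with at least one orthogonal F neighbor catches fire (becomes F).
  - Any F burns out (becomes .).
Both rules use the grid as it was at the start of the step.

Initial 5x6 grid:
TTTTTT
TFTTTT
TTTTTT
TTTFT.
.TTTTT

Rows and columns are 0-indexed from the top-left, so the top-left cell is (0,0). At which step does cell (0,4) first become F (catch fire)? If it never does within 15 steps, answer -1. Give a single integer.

Step 1: cell (0,4)='T' (+8 fires, +2 burnt)
Step 2: cell (0,4)='T' (+9 fires, +8 burnt)
Step 3: cell (0,4)='T' (+6 fires, +9 burnt)
Step 4: cell (0,4)='F' (+2 fires, +6 burnt)
  -> target ignites at step 4
Step 5: cell (0,4)='.' (+1 fires, +2 burnt)
Step 6: cell (0,4)='.' (+0 fires, +1 burnt)
  fire out at step 6

4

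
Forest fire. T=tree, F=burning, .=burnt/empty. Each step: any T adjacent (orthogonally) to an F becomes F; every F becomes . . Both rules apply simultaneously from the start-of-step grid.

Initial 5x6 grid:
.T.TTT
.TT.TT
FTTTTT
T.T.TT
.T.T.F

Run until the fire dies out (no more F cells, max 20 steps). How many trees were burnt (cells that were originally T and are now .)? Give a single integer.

Step 1: +3 fires, +2 burnt (F count now 3)
Step 2: +4 fires, +3 burnt (F count now 4)
Step 3: +6 fires, +4 burnt (F count now 6)
Step 4: +2 fires, +6 burnt (F count now 2)
Step 5: +1 fires, +2 burnt (F count now 1)
Step 6: +1 fires, +1 burnt (F count now 1)
Step 7: +0 fires, +1 burnt (F count now 0)
Fire out after step 7
Initially T: 19, now '.': 28
Total burnt (originally-T cells now '.'): 17

Answer: 17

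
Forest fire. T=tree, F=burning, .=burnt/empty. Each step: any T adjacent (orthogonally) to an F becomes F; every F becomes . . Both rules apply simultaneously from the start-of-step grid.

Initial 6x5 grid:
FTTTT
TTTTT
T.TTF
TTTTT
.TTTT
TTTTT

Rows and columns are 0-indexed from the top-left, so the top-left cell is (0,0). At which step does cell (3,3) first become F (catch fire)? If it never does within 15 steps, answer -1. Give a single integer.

Step 1: cell (3,3)='T' (+5 fires, +2 burnt)
Step 2: cell (3,3)='F' (+8 fires, +5 burnt)
  -> target ignites at step 2
Step 3: cell (3,3)='.' (+6 fires, +8 burnt)
Step 4: cell (3,3)='.' (+3 fires, +6 burnt)
Step 5: cell (3,3)='.' (+2 fires, +3 burnt)
Step 6: cell (3,3)='.' (+1 fires, +2 burnt)
Step 7: cell (3,3)='.' (+1 fires, +1 burnt)
Step 8: cell (3,3)='.' (+0 fires, +1 burnt)
  fire out at step 8

2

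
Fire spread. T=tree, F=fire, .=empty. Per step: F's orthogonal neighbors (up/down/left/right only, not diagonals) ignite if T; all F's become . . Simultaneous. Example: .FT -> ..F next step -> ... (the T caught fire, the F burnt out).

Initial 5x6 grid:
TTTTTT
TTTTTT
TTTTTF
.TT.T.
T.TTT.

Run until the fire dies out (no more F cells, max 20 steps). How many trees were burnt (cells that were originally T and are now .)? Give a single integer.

Step 1: +2 fires, +1 burnt (F count now 2)
Step 2: +4 fires, +2 burnt (F count now 4)
Step 3: +4 fires, +4 burnt (F count now 4)
Step 4: +5 fires, +4 burnt (F count now 5)
Step 5: +5 fires, +5 burnt (F count now 5)
Step 6: +2 fires, +5 burnt (F count now 2)
Step 7: +1 fires, +2 burnt (F count now 1)
Step 8: +0 fires, +1 burnt (F count now 0)
Fire out after step 8
Initially T: 24, now '.': 29
Total burnt (originally-T cells now '.'): 23

Answer: 23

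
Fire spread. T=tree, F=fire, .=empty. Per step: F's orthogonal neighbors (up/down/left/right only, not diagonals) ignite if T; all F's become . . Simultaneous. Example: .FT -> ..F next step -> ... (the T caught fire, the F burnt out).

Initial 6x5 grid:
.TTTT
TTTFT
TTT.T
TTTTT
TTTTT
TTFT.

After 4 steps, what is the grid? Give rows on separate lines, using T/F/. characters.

Step 1: 6 trees catch fire, 2 burn out
  .TTFT
  TTF.F
  TTT.T
  TTTTT
  TTFTT
  TF.F.
Step 2: 9 trees catch fire, 6 burn out
  .TF.F
  TF...
  TTF.F
  TTFTT
  TF.FT
  F....
Step 3: 8 trees catch fire, 9 burn out
  .F...
  F....
  TF...
  TF.FF
  F...F
  .....
Step 4: 2 trees catch fire, 8 burn out
  .....
  .....
  F....
  F....
  .....
  .....

.....
.....
F....
F....
.....
.....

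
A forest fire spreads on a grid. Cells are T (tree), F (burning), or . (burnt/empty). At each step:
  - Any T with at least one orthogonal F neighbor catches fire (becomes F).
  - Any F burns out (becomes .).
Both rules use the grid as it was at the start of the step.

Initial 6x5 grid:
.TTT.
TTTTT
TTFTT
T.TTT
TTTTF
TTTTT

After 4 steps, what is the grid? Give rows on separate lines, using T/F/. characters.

Step 1: 7 trees catch fire, 2 burn out
  .TTT.
  TTFTT
  TF.FT
  T.FTF
  TTTF.
  TTTTF
Step 2: 8 trees catch fire, 7 burn out
  .TFT.
  TF.FT
  F...F
  T..F.
  TTF..
  TTTF.
Step 3: 7 trees catch fire, 8 burn out
  .F.F.
  F...F
  .....
  F....
  TF...
  TTF..
Step 4: 2 trees catch fire, 7 burn out
  .....
  .....
  .....
  .....
  F....
  TF...

.....
.....
.....
.....
F....
TF...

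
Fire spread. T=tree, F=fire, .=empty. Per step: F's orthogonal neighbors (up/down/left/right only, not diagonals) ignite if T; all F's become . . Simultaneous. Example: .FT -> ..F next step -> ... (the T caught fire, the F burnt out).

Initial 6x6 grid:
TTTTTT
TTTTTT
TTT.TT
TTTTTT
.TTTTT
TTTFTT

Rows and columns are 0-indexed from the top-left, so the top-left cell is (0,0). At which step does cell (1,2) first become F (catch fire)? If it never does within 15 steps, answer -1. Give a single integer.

Step 1: cell (1,2)='T' (+3 fires, +1 burnt)
Step 2: cell (1,2)='T' (+5 fires, +3 burnt)
Step 3: cell (1,2)='T' (+5 fires, +5 burnt)
Step 4: cell (1,2)='T' (+4 fires, +5 burnt)
Step 5: cell (1,2)='F' (+5 fires, +4 burnt)
  -> target ignites at step 5
Step 6: cell (1,2)='.' (+6 fires, +5 burnt)
Step 7: cell (1,2)='.' (+4 fires, +6 burnt)
Step 8: cell (1,2)='.' (+1 fires, +4 burnt)
Step 9: cell (1,2)='.' (+0 fires, +1 burnt)
  fire out at step 9

5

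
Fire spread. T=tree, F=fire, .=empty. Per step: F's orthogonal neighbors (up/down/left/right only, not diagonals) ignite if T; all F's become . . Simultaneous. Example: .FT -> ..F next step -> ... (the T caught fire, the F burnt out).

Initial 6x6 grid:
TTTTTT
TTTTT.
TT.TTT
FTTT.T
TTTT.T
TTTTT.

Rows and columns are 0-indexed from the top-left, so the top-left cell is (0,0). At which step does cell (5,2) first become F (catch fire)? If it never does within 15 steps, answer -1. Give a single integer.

Step 1: cell (5,2)='T' (+3 fires, +1 burnt)
Step 2: cell (5,2)='T' (+5 fires, +3 burnt)
Step 3: cell (5,2)='T' (+5 fires, +5 burnt)
Step 4: cell (5,2)='F' (+5 fires, +5 burnt)
  -> target ignites at step 4
Step 5: cell (5,2)='.' (+4 fires, +5 burnt)
Step 6: cell (5,2)='.' (+4 fires, +4 burnt)
Step 7: cell (5,2)='.' (+2 fires, +4 burnt)
Step 8: cell (5,2)='.' (+2 fires, +2 burnt)
Step 9: cell (5,2)='.' (+0 fires, +2 burnt)
  fire out at step 9

4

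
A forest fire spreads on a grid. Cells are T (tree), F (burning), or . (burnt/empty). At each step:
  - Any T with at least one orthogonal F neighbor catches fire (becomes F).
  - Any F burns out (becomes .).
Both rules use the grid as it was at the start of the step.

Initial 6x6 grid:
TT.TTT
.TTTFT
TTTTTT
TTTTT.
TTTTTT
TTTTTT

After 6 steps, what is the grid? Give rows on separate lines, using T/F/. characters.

Step 1: 4 trees catch fire, 1 burn out
  TT.TFT
  .TTF.F
  TTTTFT
  TTTTT.
  TTTTTT
  TTTTTT
Step 2: 6 trees catch fire, 4 burn out
  TT.F.F
  .TF...
  TTTF.F
  TTTTF.
  TTTTTT
  TTTTTT
Step 3: 4 trees catch fire, 6 burn out
  TT....
  .F....
  TTF...
  TTTF..
  TTTTFT
  TTTTTT
Step 4: 6 trees catch fire, 4 burn out
  TF....
  ......
  TF....
  TTF...
  TTTF.F
  TTTTFT
Step 5: 6 trees catch fire, 6 burn out
  F.....
  ......
  F.....
  TF....
  TTF...
  TTTF.F
Step 6: 3 trees catch fire, 6 burn out
  ......
  ......
  ......
  F.....
  TF....
  TTF...

......
......
......
F.....
TF....
TTF...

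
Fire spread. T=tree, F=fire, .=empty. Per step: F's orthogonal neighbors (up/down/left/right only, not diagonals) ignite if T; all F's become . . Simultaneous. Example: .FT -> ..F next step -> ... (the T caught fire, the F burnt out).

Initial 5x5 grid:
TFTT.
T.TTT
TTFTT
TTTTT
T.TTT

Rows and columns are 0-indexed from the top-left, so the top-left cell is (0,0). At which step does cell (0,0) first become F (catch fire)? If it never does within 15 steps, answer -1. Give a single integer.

Step 1: cell (0,0)='F' (+6 fires, +2 burnt)
  -> target ignites at step 1
Step 2: cell (0,0)='.' (+8 fires, +6 burnt)
Step 3: cell (0,0)='.' (+4 fires, +8 burnt)
Step 4: cell (0,0)='.' (+2 fires, +4 burnt)
Step 5: cell (0,0)='.' (+0 fires, +2 burnt)
  fire out at step 5

1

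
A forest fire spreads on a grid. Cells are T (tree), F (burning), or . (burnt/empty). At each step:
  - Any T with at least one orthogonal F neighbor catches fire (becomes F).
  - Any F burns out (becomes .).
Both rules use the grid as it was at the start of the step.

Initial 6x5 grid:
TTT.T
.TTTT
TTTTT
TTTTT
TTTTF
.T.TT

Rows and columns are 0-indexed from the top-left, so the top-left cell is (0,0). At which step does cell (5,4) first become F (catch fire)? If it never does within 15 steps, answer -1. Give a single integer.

Step 1: cell (5,4)='F' (+3 fires, +1 burnt)
  -> target ignites at step 1
Step 2: cell (5,4)='.' (+4 fires, +3 burnt)
Step 3: cell (5,4)='.' (+4 fires, +4 burnt)
Step 4: cell (5,4)='.' (+6 fires, +4 burnt)
Step 5: cell (5,4)='.' (+3 fires, +6 burnt)
Step 6: cell (5,4)='.' (+3 fires, +3 burnt)
Step 7: cell (5,4)='.' (+1 fires, +3 burnt)
Step 8: cell (5,4)='.' (+1 fires, +1 burnt)
Step 9: cell (5,4)='.' (+0 fires, +1 burnt)
  fire out at step 9

1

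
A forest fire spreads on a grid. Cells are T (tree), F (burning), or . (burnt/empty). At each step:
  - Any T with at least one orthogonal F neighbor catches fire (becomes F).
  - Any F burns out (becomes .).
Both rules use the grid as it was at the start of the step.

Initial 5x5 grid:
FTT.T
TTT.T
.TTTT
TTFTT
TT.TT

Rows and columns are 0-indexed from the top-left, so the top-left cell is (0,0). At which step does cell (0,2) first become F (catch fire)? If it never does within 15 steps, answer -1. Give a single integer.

Step 1: cell (0,2)='T' (+5 fires, +2 burnt)
Step 2: cell (0,2)='F' (+9 fires, +5 burnt)
  -> target ignites at step 2
Step 3: cell (0,2)='.' (+3 fires, +9 burnt)
Step 4: cell (0,2)='.' (+1 fires, +3 burnt)
Step 5: cell (0,2)='.' (+1 fires, +1 burnt)
Step 6: cell (0,2)='.' (+0 fires, +1 burnt)
  fire out at step 6

2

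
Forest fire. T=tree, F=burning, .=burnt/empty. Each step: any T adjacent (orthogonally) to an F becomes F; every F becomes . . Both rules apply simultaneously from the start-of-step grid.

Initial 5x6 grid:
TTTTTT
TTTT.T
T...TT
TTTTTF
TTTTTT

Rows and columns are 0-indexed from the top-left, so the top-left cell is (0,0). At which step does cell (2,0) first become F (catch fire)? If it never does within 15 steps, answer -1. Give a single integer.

Step 1: cell (2,0)='T' (+3 fires, +1 burnt)
Step 2: cell (2,0)='T' (+4 fires, +3 burnt)
Step 3: cell (2,0)='T' (+3 fires, +4 burnt)
Step 4: cell (2,0)='T' (+3 fires, +3 burnt)
Step 5: cell (2,0)='T' (+3 fires, +3 burnt)
Step 6: cell (2,0)='F' (+4 fires, +3 burnt)
  -> target ignites at step 6
Step 7: cell (2,0)='.' (+3 fires, +4 burnt)
Step 8: cell (2,0)='.' (+2 fires, +3 burnt)
Step 9: cell (2,0)='.' (+0 fires, +2 burnt)
  fire out at step 9

6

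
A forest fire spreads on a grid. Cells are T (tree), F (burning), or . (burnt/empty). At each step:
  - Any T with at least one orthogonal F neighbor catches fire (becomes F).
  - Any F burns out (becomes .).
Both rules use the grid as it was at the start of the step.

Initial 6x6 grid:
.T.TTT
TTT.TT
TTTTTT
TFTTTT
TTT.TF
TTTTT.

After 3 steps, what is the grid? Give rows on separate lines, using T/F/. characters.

Step 1: 6 trees catch fire, 2 burn out
  .T.TTT
  TTT.TT
  TFTTTT
  F.FTTF
  TFT.F.
  TTTTT.
Step 2: 10 trees catch fire, 6 burn out
  .T.TTT
  TFT.TT
  F.FTTF
  ...FF.
  F.F...
  TFTTF.
Step 3: 9 trees catch fire, 10 burn out
  .F.TTT
  F.F.TF
  ...FF.
  ......
  ......
  F.FF..

.F.TTT
F.F.TF
...FF.
......
......
F.FF..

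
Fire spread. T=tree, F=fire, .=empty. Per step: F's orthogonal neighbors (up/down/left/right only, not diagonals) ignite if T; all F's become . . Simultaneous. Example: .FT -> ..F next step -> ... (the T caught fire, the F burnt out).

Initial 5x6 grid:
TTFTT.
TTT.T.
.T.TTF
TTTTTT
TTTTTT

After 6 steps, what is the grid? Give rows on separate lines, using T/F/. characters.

Step 1: 5 trees catch fire, 2 burn out
  TF.FT.
  TTF.T.
  .T.TF.
  TTTTTF
  TTTTTT
Step 2: 7 trees catch fire, 5 burn out
  F...F.
  TF..F.
  .T.F..
  TTTTF.
  TTTTTF
Step 3: 4 trees catch fire, 7 burn out
  ......
  F.....
  .F....
  TTTF..
  TTTTF.
Step 4: 3 trees catch fire, 4 burn out
  ......
  ......
  ......
  TFF...
  TTTF..
Step 5: 3 trees catch fire, 3 burn out
  ......
  ......
  ......
  F.....
  TFF...
Step 6: 1 trees catch fire, 3 burn out
  ......
  ......
  ......
  ......
  F.....

......
......
......
......
F.....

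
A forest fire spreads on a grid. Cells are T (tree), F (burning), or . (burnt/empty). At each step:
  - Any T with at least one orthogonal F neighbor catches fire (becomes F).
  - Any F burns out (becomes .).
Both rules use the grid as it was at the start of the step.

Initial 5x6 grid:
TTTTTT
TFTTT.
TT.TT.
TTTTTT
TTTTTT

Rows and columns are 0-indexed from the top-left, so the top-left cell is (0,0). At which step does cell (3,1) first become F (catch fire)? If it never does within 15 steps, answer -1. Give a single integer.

Step 1: cell (3,1)='T' (+4 fires, +1 burnt)
Step 2: cell (3,1)='F' (+5 fires, +4 burnt)
  -> target ignites at step 2
Step 3: cell (3,1)='.' (+6 fires, +5 burnt)
Step 4: cell (3,1)='.' (+5 fires, +6 burnt)
Step 5: cell (3,1)='.' (+3 fires, +5 burnt)
Step 6: cell (3,1)='.' (+2 fires, +3 burnt)
Step 7: cell (3,1)='.' (+1 fires, +2 burnt)
Step 8: cell (3,1)='.' (+0 fires, +1 burnt)
  fire out at step 8

2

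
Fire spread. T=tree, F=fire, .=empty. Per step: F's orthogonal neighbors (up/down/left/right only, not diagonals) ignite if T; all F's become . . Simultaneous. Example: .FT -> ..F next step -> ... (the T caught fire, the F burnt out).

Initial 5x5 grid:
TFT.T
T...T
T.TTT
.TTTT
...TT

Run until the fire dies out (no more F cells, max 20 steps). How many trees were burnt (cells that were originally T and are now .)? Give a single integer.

Step 1: +2 fires, +1 burnt (F count now 2)
Step 2: +1 fires, +2 burnt (F count now 1)
Step 3: +1 fires, +1 burnt (F count now 1)
Step 4: +0 fires, +1 burnt (F count now 0)
Fire out after step 4
Initially T: 15, now '.': 14
Total burnt (originally-T cells now '.'): 4

Answer: 4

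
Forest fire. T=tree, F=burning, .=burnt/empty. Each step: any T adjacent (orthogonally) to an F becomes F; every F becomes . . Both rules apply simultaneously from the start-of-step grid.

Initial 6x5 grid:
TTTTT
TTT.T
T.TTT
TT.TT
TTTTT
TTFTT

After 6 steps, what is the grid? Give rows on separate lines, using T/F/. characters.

Step 1: 3 trees catch fire, 1 burn out
  TTTTT
  TTT.T
  T.TTT
  TT.TT
  TTFTT
  TF.FT
Step 2: 4 trees catch fire, 3 burn out
  TTTTT
  TTT.T
  T.TTT
  TT.TT
  TF.FT
  F...F
Step 3: 4 trees catch fire, 4 burn out
  TTTTT
  TTT.T
  T.TTT
  TF.FT
  F...F
  .....
Step 4: 3 trees catch fire, 4 burn out
  TTTTT
  TTT.T
  T.TFT
  F...F
  .....
  .....
Step 5: 3 trees catch fire, 3 burn out
  TTTTT
  TTT.T
  F.F.F
  .....
  .....
  .....
Step 6: 3 trees catch fire, 3 burn out
  TTTTT
  FTF.F
  .....
  .....
  .....
  .....

TTTTT
FTF.F
.....
.....
.....
.....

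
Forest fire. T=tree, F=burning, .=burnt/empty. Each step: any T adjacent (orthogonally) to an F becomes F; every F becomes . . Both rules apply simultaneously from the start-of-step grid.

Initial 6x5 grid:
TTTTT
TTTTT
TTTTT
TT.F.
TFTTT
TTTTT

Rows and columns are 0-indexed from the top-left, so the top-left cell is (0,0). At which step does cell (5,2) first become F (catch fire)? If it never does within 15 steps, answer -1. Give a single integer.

Step 1: cell (5,2)='T' (+6 fires, +2 burnt)
Step 2: cell (5,2)='F' (+9 fires, +6 burnt)
  -> target ignites at step 2
Step 3: cell (5,2)='.' (+6 fires, +9 burnt)
Step 4: cell (5,2)='.' (+4 fires, +6 burnt)
Step 5: cell (5,2)='.' (+1 fires, +4 burnt)
Step 6: cell (5,2)='.' (+0 fires, +1 burnt)
  fire out at step 6

2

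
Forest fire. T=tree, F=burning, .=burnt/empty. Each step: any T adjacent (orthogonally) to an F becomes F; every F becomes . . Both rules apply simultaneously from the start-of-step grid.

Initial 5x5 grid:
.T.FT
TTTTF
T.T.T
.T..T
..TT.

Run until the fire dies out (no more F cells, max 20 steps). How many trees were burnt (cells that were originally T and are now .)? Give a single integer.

Step 1: +3 fires, +2 burnt (F count now 3)
Step 2: +2 fires, +3 burnt (F count now 2)
Step 3: +2 fires, +2 burnt (F count now 2)
Step 4: +2 fires, +2 burnt (F count now 2)
Step 5: +1 fires, +2 burnt (F count now 1)
Step 6: +0 fires, +1 burnt (F count now 0)
Fire out after step 6
Initially T: 13, now '.': 22
Total burnt (originally-T cells now '.'): 10

Answer: 10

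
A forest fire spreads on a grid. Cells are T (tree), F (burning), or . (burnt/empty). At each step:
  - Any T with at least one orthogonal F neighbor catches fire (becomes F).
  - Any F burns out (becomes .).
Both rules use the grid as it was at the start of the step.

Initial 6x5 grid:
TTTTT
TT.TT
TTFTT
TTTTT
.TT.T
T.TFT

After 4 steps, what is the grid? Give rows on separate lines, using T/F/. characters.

Step 1: 5 trees catch fire, 2 burn out
  TTTTT
  TT.TT
  TF.FT
  TTFTT
  .TT.T
  T.F.F
Step 2: 8 trees catch fire, 5 burn out
  TTTTT
  TF.FT
  F...F
  TF.FT
  .TF.F
  T....
Step 3: 7 trees catch fire, 8 burn out
  TFTFT
  F...F
  .....
  F...F
  .F...
  T....
Step 4: 3 trees catch fire, 7 burn out
  F.F.F
  .....
  .....
  .....
  .....
  T....

F.F.F
.....
.....
.....
.....
T....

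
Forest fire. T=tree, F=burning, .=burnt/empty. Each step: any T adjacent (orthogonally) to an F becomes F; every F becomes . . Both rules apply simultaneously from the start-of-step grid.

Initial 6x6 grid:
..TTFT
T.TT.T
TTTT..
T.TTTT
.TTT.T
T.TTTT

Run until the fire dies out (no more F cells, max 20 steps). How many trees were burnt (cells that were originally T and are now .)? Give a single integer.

Step 1: +2 fires, +1 burnt (F count now 2)
Step 2: +3 fires, +2 burnt (F count now 3)
Step 3: +2 fires, +3 burnt (F count now 2)
Step 4: +2 fires, +2 burnt (F count now 2)
Step 5: +4 fires, +2 burnt (F count now 4)
Step 6: +4 fires, +4 burnt (F count now 4)
Step 7: +6 fires, +4 burnt (F count now 6)
Step 8: +1 fires, +6 burnt (F count now 1)
Step 9: +0 fires, +1 burnt (F count now 0)
Fire out after step 9
Initially T: 25, now '.': 35
Total burnt (originally-T cells now '.'): 24

Answer: 24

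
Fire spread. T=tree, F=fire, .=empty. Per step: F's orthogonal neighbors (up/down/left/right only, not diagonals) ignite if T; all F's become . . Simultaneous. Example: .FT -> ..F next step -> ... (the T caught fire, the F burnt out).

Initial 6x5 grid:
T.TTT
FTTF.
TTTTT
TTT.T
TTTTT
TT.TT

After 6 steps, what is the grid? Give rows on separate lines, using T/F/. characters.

Step 1: 6 trees catch fire, 2 burn out
  F.TFT
  .FF..
  FTTFT
  TTT.T
  TTTTT
  TT.TT
Step 2: 6 trees catch fire, 6 burn out
  ..F.F
  .....
  .FF.F
  FTT.T
  TTTTT
  TT.TT
Step 3: 4 trees catch fire, 6 burn out
  .....
  .....
  .....
  .FF.F
  FTTTT
  TT.TT
Step 4: 4 trees catch fire, 4 burn out
  .....
  .....
  .....
  .....
  .FFTF
  FT.TT
Step 5: 3 trees catch fire, 4 burn out
  .....
  .....
  .....
  .....
  ...F.
  .F.TF
Step 6: 1 trees catch fire, 3 burn out
  .....
  .....
  .....
  .....
  .....
  ...F.

.....
.....
.....
.....
.....
...F.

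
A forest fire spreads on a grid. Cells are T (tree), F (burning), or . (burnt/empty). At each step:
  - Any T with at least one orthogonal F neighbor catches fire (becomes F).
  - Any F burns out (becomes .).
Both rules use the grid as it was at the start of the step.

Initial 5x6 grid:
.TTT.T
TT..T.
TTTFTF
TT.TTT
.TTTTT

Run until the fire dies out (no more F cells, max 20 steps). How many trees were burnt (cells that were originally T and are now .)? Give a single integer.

Answer: 20

Derivation:
Step 1: +4 fires, +2 burnt (F count now 4)
Step 2: +5 fires, +4 burnt (F count now 5)
Step 3: +5 fires, +5 burnt (F count now 5)
Step 4: +4 fires, +5 burnt (F count now 4)
Step 5: +1 fires, +4 burnt (F count now 1)
Step 6: +1 fires, +1 burnt (F count now 1)
Step 7: +0 fires, +1 burnt (F count now 0)
Fire out after step 7
Initially T: 21, now '.': 29
Total burnt (originally-T cells now '.'): 20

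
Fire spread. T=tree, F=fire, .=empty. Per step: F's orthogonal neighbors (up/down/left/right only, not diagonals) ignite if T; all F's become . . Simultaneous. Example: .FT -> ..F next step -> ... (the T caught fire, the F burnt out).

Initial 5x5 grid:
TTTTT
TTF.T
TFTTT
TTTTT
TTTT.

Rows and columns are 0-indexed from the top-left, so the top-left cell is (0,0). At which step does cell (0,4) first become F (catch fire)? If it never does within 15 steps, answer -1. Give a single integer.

Step 1: cell (0,4)='T' (+5 fires, +2 burnt)
Step 2: cell (0,4)='T' (+7 fires, +5 burnt)
Step 3: cell (0,4)='F' (+6 fires, +7 burnt)
  -> target ignites at step 3
Step 4: cell (0,4)='.' (+3 fires, +6 burnt)
Step 5: cell (0,4)='.' (+0 fires, +3 burnt)
  fire out at step 5

3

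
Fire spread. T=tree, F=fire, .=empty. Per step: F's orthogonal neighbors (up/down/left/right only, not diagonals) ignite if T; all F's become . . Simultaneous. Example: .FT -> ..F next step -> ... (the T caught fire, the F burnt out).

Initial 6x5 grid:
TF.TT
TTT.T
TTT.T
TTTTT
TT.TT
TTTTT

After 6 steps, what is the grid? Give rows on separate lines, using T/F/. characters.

Step 1: 2 trees catch fire, 1 burn out
  F..TT
  TFT.T
  TTT.T
  TTTTT
  TT.TT
  TTTTT
Step 2: 3 trees catch fire, 2 burn out
  ...TT
  F.F.T
  TFT.T
  TTTTT
  TT.TT
  TTTTT
Step 3: 3 trees catch fire, 3 burn out
  ...TT
  ....T
  F.F.T
  TFTTT
  TT.TT
  TTTTT
Step 4: 3 trees catch fire, 3 burn out
  ...TT
  ....T
  ....T
  F.FTT
  TF.TT
  TTTTT
Step 5: 3 trees catch fire, 3 burn out
  ...TT
  ....T
  ....T
  ...FT
  F..TT
  TFTTT
Step 6: 4 trees catch fire, 3 burn out
  ...TT
  ....T
  ....T
  ....F
  ...FT
  F.FTT

...TT
....T
....T
....F
...FT
F.FTT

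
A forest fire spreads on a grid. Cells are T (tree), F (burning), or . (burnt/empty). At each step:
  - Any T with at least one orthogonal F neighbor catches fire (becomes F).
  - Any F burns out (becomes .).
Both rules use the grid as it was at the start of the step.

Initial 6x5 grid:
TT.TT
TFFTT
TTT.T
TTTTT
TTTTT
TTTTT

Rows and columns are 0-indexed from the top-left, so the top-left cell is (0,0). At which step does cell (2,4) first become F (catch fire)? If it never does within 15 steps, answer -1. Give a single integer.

Step 1: cell (2,4)='T' (+5 fires, +2 burnt)
Step 2: cell (2,4)='T' (+6 fires, +5 burnt)
Step 3: cell (2,4)='F' (+6 fires, +6 burnt)
  -> target ignites at step 3
Step 4: cell (2,4)='.' (+5 fires, +6 burnt)
Step 5: cell (2,4)='.' (+3 fires, +5 burnt)
Step 6: cell (2,4)='.' (+1 fires, +3 burnt)
Step 7: cell (2,4)='.' (+0 fires, +1 burnt)
  fire out at step 7

3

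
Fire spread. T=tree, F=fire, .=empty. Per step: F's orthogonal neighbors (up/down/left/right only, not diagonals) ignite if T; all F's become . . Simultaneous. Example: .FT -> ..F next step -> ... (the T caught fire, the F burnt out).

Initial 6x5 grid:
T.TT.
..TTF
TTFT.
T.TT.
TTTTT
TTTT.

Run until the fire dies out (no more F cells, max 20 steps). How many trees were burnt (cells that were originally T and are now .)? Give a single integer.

Answer: 19

Derivation:
Step 1: +5 fires, +2 burnt (F count now 5)
Step 2: +5 fires, +5 burnt (F count now 5)
Step 3: +4 fires, +5 burnt (F count now 4)
Step 4: +4 fires, +4 burnt (F count now 4)
Step 5: +1 fires, +4 burnt (F count now 1)
Step 6: +0 fires, +1 burnt (F count now 0)
Fire out after step 6
Initially T: 20, now '.': 29
Total burnt (originally-T cells now '.'): 19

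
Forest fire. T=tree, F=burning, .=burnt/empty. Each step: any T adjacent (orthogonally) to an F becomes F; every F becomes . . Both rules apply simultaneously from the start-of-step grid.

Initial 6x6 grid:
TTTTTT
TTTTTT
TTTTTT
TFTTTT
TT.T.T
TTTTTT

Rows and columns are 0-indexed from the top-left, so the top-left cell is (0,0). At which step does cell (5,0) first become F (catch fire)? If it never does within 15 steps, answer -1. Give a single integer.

Step 1: cell (5,0)='T' (+4 fires, +1 burnt)
Step 2: cell (5,0)='T' (+6 fires, +4 burnt)
Step 3: cell (5,0)='F' (+8 fires, +6 burnt)
  -> target ignites at step 3
Step 4: cell (5,0)='.' (+6 fires, +8 burnt)
Step 5: cell (5,0)='.' (+5 fires, +6 burnt)
Step 6: cell (5,0)='.' (+3 fires, +5 burnt)
Step 7: cell (5,0)='.' (+1 fires, +3 burnt)
Step 8: cell (5,0)='.' (+0 fires, +1 burnt)
  fire out at step 8

3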